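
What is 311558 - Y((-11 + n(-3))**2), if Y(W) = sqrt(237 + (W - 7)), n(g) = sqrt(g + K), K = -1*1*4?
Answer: 311558 - sqrt(344 - 22*I*sqrt(7)) ≈ 3.1154e+5 + 1.5636*I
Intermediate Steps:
K = -4 (K = -1*4 = -4)
n(g) = sqrt(-4 + g) (n(g) = sqrt(g - 4) = sqrt(-4 + g))
Y(W) = sqrt(230 + W) (Y(W) = sqrt(237 + (-7 + W)) = sqrt(230 + W))
311558 - Y((-11 + n(-3))**2) = 311558 - sqrt(230 + (-11 + sqrt(-4 - 3))**2) = 311558 - sqrt(230 + (-11 + sqrt(-7))**2) = 311558 - sqrt(230 + (-11 + I*sqrt(7))**2)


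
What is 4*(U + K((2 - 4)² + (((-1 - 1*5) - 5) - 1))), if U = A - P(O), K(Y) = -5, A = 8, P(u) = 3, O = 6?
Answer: 0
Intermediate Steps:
U = 5 (U = 8 - 1*3 = 8 - 3 = 5)
4*(U + K((2 - 4)² + (((-1 - 1*5) - 5) - 1))) = 4*(5 - 5) = 4*0 = 0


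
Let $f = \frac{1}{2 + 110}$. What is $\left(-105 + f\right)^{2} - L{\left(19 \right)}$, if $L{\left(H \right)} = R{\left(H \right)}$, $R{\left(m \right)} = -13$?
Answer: $\frac{138437153}{12544} \approx 11036.0$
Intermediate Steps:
$L{\left(H \right)} = -13$
$f = \frac{1}{112} \approx 0.0089286$
$\left(-105 + f\right)^{2} - L{\left(19 \right)} = \left(-105 + \frac{1}{112}\right)^{2} - -13 = \left(- \frac{11759}{112}\right)^{2} + 13 = \frac{138274081}{12544} + 13 = \frac{138437153}{12544}$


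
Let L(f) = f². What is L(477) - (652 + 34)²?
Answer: -243067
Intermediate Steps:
L(477) - (652 + 34)² = 477² - (652 + 34)² = 227529 - 1*686² = 227529 - 1*470596 = 227529 - 470596 = -243067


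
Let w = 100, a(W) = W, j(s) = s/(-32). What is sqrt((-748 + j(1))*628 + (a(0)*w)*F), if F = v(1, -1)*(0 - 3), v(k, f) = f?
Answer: I*sqrt(7516218)/4 ≈ 685.39*I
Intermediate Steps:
j(s) = -s/32 (j(s) = s*(-1/32) = -s/32)
F = 3 (F = -(0 - 3) = -1*(-3) = 3)
sqrt((-748 + j(1))*628 + (a(0)*w)*F) = sqrt((-748 - 1/32*1)*628 + (0*100)*3) = sqrt((-748 - 1/32)*628 + 0*3) = sqrt(-23937/32*628 + 0) = sqrt(-3758109/8 + 0) = sqrt(-3758109/8) = I*sqrt(7516218)/4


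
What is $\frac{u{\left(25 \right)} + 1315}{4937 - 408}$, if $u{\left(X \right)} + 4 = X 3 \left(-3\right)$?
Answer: $\frac{1086}{4529} \approx 0.23979$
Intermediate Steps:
$u{\left(X \right)} = -4 - 9 X$ ($u{\left(X \right)} = -4 + X 3 \left(-3\right) = -4 + 3 X \left(-3\right) = -4 - 9 X$)
$\frac{u{\left(25 \right)} + 1315}{4937 - 408} = \frac{\left(-4 - 225\right) + 1315}{4937 - 408} = \frac{\left(-4 - 225\right) + 1315}{4529} = \left(-229 + 1315\right) \frac{1}{4529} = 1086 \cdot \frac{1}{4529} = \frac{1086}{4529}$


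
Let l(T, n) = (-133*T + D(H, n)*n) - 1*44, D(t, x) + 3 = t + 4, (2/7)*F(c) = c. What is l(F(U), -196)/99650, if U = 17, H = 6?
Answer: -18659/199300 ≈ -0.093623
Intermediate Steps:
F(c) = 7*c/2
D(t, x) = 1 + t (D(t, x) = -3 + (t + 4) = -3 + (4 + t) = 1 + t)
l(T, n) = -44 - 133*T + 7*n (l(T, n) = (-133*T + (1 + 6)*n) - 1*44 = (-133*T + 7*n) - 44 = -44 - 133*T + 7*n)
l(F(U), -196)/99650 = (-44 - 931*17/2 + 7*(-196))/99650 = (-44 - 133*119/2 - 1372)*(1/99650) = (-44 - 15827/2 - 1372)*(1/99650) = -18659/2*1/99650 = -18659/199300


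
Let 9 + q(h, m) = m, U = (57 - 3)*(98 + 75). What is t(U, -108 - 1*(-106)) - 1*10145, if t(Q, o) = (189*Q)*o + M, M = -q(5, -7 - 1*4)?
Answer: -3541401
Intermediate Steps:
U = 9342 (U = 54*173 = 9342)
q(h, m) = -9 + m
M = 20 (M = -(-9 + (-7 - 1*4)) = -(-9 + (-7 - 4)) = -(-9 - 11) = -1*(-20) = 20)
t(Q, o) = 20 + 189*Q*o (t(Q, o) = (189*Q)*o + 20 = 189*Q*o + 20 = 20 + 189*Q*o)
t(U, -108 - 1*(-106)) - 1*10145 = (20 + 189*9342*(-108 - 1*(-106))) - 1*10145 = (20 + 189*9342*(-108 + 106)) - 10145 = (20 + 189*9342*(-2)) - 10145 = (20 - 3531276) - 10145 = -3531256 - 10145 = -3541401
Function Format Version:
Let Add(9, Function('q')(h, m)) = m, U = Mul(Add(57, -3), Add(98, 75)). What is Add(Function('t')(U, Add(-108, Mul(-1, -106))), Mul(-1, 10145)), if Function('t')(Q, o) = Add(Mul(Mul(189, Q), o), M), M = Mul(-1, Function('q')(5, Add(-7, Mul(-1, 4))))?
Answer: -3541401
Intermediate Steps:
U = 9342 (U = Mul(54, 173) = 9342)
Function('q')(h, m) = Add(-9, m)
M = 20 (M = Mul(-1, Add(-9, Add(-7, Mul(-1, 4)))) = Mul(-1, Add(-9, Add(-7, -4))) = Mul(-1, Add(-9, -11)) = Mul(-1, -20) = 20)
Function('t')(Q, o) = Add(20, Mul(189, Q, o)) (Function('t')(Q, o) = Add(Mul(Mul(189, Q), o), 20) = Add(Mul(189, Q, o), 20) = Add(20, Mul(189, Q, o)))
Add(Function('t')(U, Add(-108, Mul(-1, -106))), Mul(-1, 10145)) = Add(Add(20, Mul(189, 9342, Add(-108, Mul(-1, -106)))), Mul(-1, 10145)) = Add(Add(20, Mul(189, 9342, Add(-108, 106))), -10145) = Add(Add(20, Mul(189, 9342, -2)), -10145) = Add(Add(20, -3531276), -10145) = Add(-3531256, -10145) = -3541401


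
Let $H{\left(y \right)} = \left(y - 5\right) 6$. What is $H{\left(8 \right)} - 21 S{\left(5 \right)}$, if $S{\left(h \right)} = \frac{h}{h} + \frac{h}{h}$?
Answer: $-24$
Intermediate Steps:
$S{\left(h \right)} = 2$ ($S{\left(h \right)} = 1 + 1 = 2$)
$H{\left(y \right)} = -30 + 6 y$ ($H{\left(y \right)} = \left(-5 + y\right) 6 = -30 + 6 y$)
$H{\left(8 \right)} - 21 S{\left(5 \right)} = \left(-30 + 6 \cdot 8\right) - 42 = \left(-30 + 48\right) - 42 = 18 - 42 = -24$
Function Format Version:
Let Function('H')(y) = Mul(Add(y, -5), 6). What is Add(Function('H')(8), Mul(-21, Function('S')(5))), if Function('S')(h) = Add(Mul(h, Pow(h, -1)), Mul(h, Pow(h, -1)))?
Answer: -24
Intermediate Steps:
Function('S')(h) = 2 (Function('S')(h) = Add(1, 1) = 2)
Function('H')(y) = Add(-30, Mul(6, y)) (Function('H')(y) = Mul(Add(-5, y), 6) = Add(-30, Mul(6, y)))
Add(Function('H')(8), Mul(-21, Function('S')(5))) = Add(Add(-30, Mul(6, 8)), Mul(-21, 2)) = Add(Add(-30, 48), -42) = Add(18, -42) = -24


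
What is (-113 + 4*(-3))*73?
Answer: -9125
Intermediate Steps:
(-113 + 4*(-3))*73 = (-113 - 12)*73 = -125*73 = -9125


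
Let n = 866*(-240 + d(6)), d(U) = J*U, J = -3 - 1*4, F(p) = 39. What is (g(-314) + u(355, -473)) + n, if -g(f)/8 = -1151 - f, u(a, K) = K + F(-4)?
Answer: -237950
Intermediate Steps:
J = -7 (J = -3 - 4 = -7)
d(U) = -7*U
u(a, K) = 39 + K (u(a, K) = K + 39 = 39 + K)
g(f) = 9208 + 8*f (g(f) = -8*(-1151 - f) = 9208 + 8*f)
n = -244212 (n = 866*(-240 - 7*6) = 866*(-240 - 42) = 866*(-282) = -244212)
(g(-314) + u(355, -473)) + n = ((9208 + 8*(-314)) + (39 - 473)) - 244212 = ((9208 - 2512) - 434) - 244212 = (6696 - 434) - 244212 = 6262 - 244212 = -237950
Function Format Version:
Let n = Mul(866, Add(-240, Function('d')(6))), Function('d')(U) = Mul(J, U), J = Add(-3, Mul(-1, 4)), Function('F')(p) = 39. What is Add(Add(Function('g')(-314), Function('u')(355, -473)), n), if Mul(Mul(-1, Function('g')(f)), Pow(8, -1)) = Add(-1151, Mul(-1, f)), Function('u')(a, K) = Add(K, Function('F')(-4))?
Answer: -237950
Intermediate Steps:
J = -7 (J = Add(-3, -4) = -7)
Function('d')(U) = Mul(-7, U)
Function('u')(a, K) = Add(39, K) (Function('u')(a, K) = Add(K, 39) = Add(39, K))
Function('g')(f) = Add(9208, Mul(8, f)) (Function('g')(f) = Mul(-8, Add(-1151, Mul(-1, f))) = Add(9208, Mul(8, f)))
n = -244212 (n = Mul(866, Add(-240, Mul(-7, 6))) = Mul(866, Add(-240, -42)) = Mul(866, -282) = -244212)
Add(Add(Function('g')(-314), Function('u')(355, -473)), n) = Add(Add(Add(9208, Mul(8, -314)), Add(39, -473)), -244212) = Add(Add(Add(9208, -2512), -434), -244212) = Add(Add(6696, -434), -244212) = Add(6262, -244212) = -237950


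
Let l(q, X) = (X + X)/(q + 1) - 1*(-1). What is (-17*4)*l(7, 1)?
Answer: -85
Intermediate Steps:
l(q, X) = 1 + 2*X/(1 + q) (l(q, X) = (2*X)/(1 + q) + 1 = 2*X/(1 + q) + 1 = 1 + 2*X/(1 + q))
(-17*4)*l(7, 1) = (-17*4)*((1 + 7 + 2*1)/(1 + 7)) = -68*(1 + 7 + 2)/8 = -17*10/2 = -68*5/4 = -85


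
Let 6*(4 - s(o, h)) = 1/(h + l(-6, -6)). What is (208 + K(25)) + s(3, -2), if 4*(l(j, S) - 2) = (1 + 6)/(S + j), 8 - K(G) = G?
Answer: 1373/7 ≈ 196.14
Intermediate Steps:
K(G) = 8 - G
l(j, S) = 2 + 7/(4*(S + j)) (l(j, S) = 2 + ((1 + 6)/(S + j))/4 = 2 + (7/(S + j))/4 = 2 + 7/(4*(S + j)))
s(o, h) = 4 - 1/(6*(89/48 + h)) (s(o, h) = 4 - 1/(6*(h + (7/4 + 2*(-6) + 2*(-6))/(-6 - 6))) = 4 - 1/(6*(h + (7/4 - 12 - 12)/(-12))) = 4 - 1/(6*(h - 1/12*(-89/4))) = 4 - 1/(6*(h + 89/48)) = 4 - 1/(6*(89/48 + h)))
(208 + K(25)) + s(3, -2) = (208 + (8 - 1*25)) + 12*(29 + 16*(-2))/(89 + 48*(-2)) = (208 + (8 - 25)) + 12*(29 - 32)/(89 - 96) = (208 - 17) + 12*(-3)/(-7) = 191 + 12*(-⅐)*(-3) = 191 + 36/7 = 1373/7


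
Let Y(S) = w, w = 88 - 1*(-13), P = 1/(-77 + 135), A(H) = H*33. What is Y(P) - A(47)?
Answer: -1450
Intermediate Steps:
A(H) = 33*H
P = 1/58 ≈ 0.017241
w = 101 (w = 88 + 13 = 101)
Y(S) = 101
Y(P) - A(47) = 101 - 33*47 = 101 - 1*1551 = 101 - 1551 = -1450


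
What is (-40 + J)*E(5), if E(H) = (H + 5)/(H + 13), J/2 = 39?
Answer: 190/9 ≈ 21.111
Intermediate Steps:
J = 78 (J = 2*39 = 78)
E(H) = (5 + H)/(13 + H)
(-40 + J)*E(5) = (-40 + 78)*((5 + 5)/(13 + 5)) = 38*(10/18) = 38*((1/18)*10) = 38*(5/9) = 190/9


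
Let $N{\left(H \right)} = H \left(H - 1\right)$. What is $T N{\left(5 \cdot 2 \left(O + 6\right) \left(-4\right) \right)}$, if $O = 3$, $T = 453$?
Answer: $58871880$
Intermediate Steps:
$N{\left(H \right)} = H \left(-1 + H\right)$
$T N{\left(5 \cdot 2 \left(O + 6\right) \left(-4\right) \right)} = 453 \cdot 5 \cdot 2 \left(3 + 6\right) \left(-4\right) \left(-1 + 5 \cdot 2 \left(3 + 6\right) \left(-4\right)\right) = 453 \cdot 5 \cdot 2 \cdot 9 \left(-4\right) \left(-1 + 5 \cdot 2 \cdot 9 \left(-4\right)\right) = 453 \cdot 5 \cdot 18 \left(-4\right) \left(-1 + 5 \cdot 18 \left(-4\right)\right) = 453 \cdot 90 \left(-4\right) \left(-1 + 90 \left(-4\right)\right) = 453 \left(- 360 \left(-1 - 360\right)\right) = 453 \left(\left(-360\right) \left(-361\right)\right) = 453 \cdot 129960 = 58871880$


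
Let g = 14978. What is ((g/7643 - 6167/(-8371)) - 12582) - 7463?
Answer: -1282297624666/63979553 ≈ -20042.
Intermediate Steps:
((g/7643 - 6167/(-8371)) - 12582) - 7463 = ((14978/7643 - 6167/(-8371)) - 12582) - 7463 = ((14978*(1/7643) - 6167*(-1/8371)) - 12582) - 7463 = ((14978/7643 + 6167/8371) - 12582) - 7463 = (172515219/63979553 - 12582) - 7463 = -804818220627/63979553 - 7463 = -1282297624666/63979553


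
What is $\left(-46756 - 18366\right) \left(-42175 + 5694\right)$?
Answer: $2375715682$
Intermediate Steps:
$\left(-46756 - 18366\right) \left(-42175 + 5694\right) = \left(-65122\right) \left(-36481\right) = 2375715682$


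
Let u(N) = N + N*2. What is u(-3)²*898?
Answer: 72738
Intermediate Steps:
u(N) = 3*N (u(N) = N + 2*N = 3*N)
u(-3)²*898 = (3*(-3))²*898 = (-9)²*898 = 81*898 = 72738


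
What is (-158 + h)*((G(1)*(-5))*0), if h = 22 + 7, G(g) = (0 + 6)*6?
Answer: 0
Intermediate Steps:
G(g) = 36 (G(g) = 6*6 = 36)
h = 29
(-158 + h)*((G(1)*(-5))*0) = (-158 + 29)*((36*(-5))*0) = -(-23220)*0 = -129*0 = 0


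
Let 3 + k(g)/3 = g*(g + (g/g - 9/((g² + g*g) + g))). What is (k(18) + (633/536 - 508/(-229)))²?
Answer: 21444845380863350209/20625476574784 ≈ 1.0397e+6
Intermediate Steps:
k(g) = -9 + 3*g*(1 + g - 9/(g + 2*g²)) (k(g) = -9 + 3*(g*(g + (g/g - 9/((g² + g*g) + g)))) = -9 + 3*(g*(g + (1 - 9/((g² + g²) + g)))) = -9 + 3*(g*(g + (1 - 9/(2*g² + g)))) = -9 + 3*(g*(g + (1 - 9/(g + 2*g²)))) = -9 + 3*(g*(1 + g - 9/(g + 2*g²))) = -9 + 3*g*(1 + g - 9/(g + 2*g²)))
(k(18) + (633/536 - 508/(-229)))² = (3*(-12 - 5*18 + 2*18³ + 3*18²)/(1 + 2*18) + (633/536 - 508/(-229)))² = (3*(-12 - 90 + 2*5832 + 3*324)/(1 + 36) + (633*(1/536) - 508*(-1/229)))² = (3*(-12 - 90 + 11664 + 972)/37 + (633/536 + 508/229))² = (3*(1/37)*12534 + 417245/122744)² = (37602/37 + 417245/122744)² = (4630857953/4541528)² = 21444845380863350209/20625476574784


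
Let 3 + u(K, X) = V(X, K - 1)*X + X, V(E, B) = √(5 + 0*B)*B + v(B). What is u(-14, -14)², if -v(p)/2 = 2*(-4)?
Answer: 278581 - 101220*√5 ≈ 52246.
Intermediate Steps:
v(p) = 16 (v(p) = -4*(-4) = -2*(-8) = 16)
V(E, B) = 16 + B*√5 (V(E, B) = √(5 + 0*B)*B + 16 = √(5 + 0)*B + 16 = √5*B + 16 = B*√5 + 16 = 16 + B*√5)
u(K, X) = -3 + X + X*(16 + √5*(-1 + K)) (u(K, X) = -3 + ((16 + (K - 1)*√5)*X + X) = -3 + ((16 + (-1 + K)*√5)*X + X) = -3 + ((16 + √5*(-1 + K))*X + X) = -3 + (X*(16 + √5*(-1 + K)) + X) = -3 + (X + X*(16 + √5*(-1 + K))) = -3 + X + X*(16 + √5*(-1 + K)))
u(-14, -14)² = (-3 - 14 - 14*(16 + √5*(-1 - 14)))² = (-3 - 14 - 14*(16 + √5*(-15)))² = (-3 - 14 - 14*(16 - 15*√5))² = (-3 - 14 + (-224 + 210*√5))² = (-241 + 210*√5)²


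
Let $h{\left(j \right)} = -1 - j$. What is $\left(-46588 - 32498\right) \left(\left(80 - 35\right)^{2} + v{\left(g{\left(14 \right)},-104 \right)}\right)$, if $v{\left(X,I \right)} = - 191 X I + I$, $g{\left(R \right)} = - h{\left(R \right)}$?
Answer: $-23716388766$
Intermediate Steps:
$g{\left(R \right)} = 1 + R$ ($g{\left(R \right)} = - (-1 - R) = 1 + R$)
$v{\left(X,I \right)} = I - 191 I X$ ($v{\left(X,I \right)} = - 191 I X + I = I - 191 I X$)
$\left(-46588 - 32498\right) \left(\left(80 - 35\right)^{2} + v{\left(g{\left(14 \right)},-104 \right)}\right) = \left(-46588 - 32498\right) \left(\left(80 - 35\right)^{2} - 104 \left(1 - 191 \left(1 + 14\right)\right)\right) = - 79086 \left(45^{2} - 104 \left(1 - 2865\right)\right) = - 79086 \left(2025 - 104 \left(1 - 2865\right)\right) = - 79086 \left(2025 - -297856\right) = - 79086 \left(2025 + 297856\right) = \left(-79086\right) 299881 = -23716388766$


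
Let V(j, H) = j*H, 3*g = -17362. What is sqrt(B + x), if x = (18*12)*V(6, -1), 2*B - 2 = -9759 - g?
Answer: I*sqrt(118110)/6 ≈ 57.279*I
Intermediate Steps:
g = -17362/3 (g = (1/3)*(-17362) = -17362/3 ≈ -5787.3)
V(j, H) = H*j
B = -11909/6 (B = 1 + (-9759 - 1*(-17362/3))/2 = 1 + (-9759 + 17362/3)/2 = 1 + (1/2)*(-11915/3) = 1 - 11915/6 = -11909/6 ≈ -1984.8)
x = -1296 (x = (18*12)*(-1*6) = 216*(-6) = -1296)
sqrt(B + x) = sqrt(-11909/6 - 1296) = sqrt(-19685/6) = I*sqrt(118110)/6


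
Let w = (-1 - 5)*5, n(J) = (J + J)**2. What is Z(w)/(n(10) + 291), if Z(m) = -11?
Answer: -11/691 ≈ -0.015919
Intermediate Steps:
n(J) = 4*J**2 (n(J) = (2*J)**2 = 4*J**2)
w = -30 (w = -6*5 = -30)
Z(w)/(n(10) + 291) = -11/(4*10**2 + 291) = -11/(4*100 + 291) = -11/(400 + 291) = -11/691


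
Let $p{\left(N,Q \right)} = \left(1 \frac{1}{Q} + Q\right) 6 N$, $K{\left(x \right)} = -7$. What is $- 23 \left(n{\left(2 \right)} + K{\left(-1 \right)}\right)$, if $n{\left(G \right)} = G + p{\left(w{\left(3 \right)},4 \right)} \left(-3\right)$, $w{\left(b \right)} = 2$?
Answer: $3634$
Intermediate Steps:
$p{\left(N,Q \right)} = 6 N \left(Q + \frac{1}{Q}\right)$ ($p{\left(N,Q \right)} = \left(\frac{1}{Q} + Q\right) 6 N = \left(Q + \frac{1}{Q}\right) 6 N = 6 N \left(Q + \frac{1}{Q}\right)$)
$n{\left(G \right)} = -153 + G$ ($n{\left(G \right)} = G + 6 \cdot 2 \cdot \frac{1}{4} \left(1 + 4^{2}\right) \left(-3\right) = G + 6 \cdot 2 \cdot \frac{1}{4} \left(1 + 16\right) \left(-3\right) = G + 6 \cdot 2 \cdot \frac{1}{4} \cdot 17 \left(-3\right) = G + 51 \left(-3\right) = G - 153 = -153 + G$)
$- 23 \left(n{\left(2 \right)} + K{\left(-1 \right)}\right) = - 23 \left(\left(-153 + 2\right) - 7\right) = - 23 \left(-151 - 7\right) = \left(-23\right) \left(-158\right) = 3634$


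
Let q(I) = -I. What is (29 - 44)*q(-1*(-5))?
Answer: 75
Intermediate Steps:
(29 - 44)*q(-1*(-5)) = (29 - 44)*(-(-1)*(-5)) = -(-15)*5 = -15*(-5) = 75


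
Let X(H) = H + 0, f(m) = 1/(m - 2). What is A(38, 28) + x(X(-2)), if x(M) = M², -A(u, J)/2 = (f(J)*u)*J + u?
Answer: -2000/13 ≈ -153.85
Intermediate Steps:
f(m) = 1/(-2 + m)
A(u, J) = -2*u - 2*J*u/(-2 + J) (A(u, J) = -2*((u/(-2 + J))*J + u) = -2*(J*u/(-2 + J) + u) = -2*(u + J*u/(-2 + J)) = -2*u - 2*J*u/(-2 + J))
X(H) = H
A(38, 28) + x(X(-2)) = 4*38*(1 - 1*28)/(-2 + 28) + (-2)² = 4*38*(1 - 28)/26 + 4 = 4*38*(1/26)*(-27) + 4 = -2052/13 + 4 = -2000/13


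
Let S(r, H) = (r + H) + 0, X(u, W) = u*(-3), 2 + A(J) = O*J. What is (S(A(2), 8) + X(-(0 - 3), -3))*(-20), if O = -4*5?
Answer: 860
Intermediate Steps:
O = -20
A(J) = -2 - 20*J
X(u, W) = -3*u
S(r, H) = H + r (S(r, H) = (H + r) + 0 = H + r)
(S(A(2), 8) + X(-(0 - 3), -3))*(-20) = ((8 + (-2 - 20*2)) - (-3)*(0 - 3))*(-20) = ((8 + (-2 - 40)) - (-3)*(-3))*(-20) = ((8 - 42) - 3*3)*(-20) = (-34 - 9)*(-20) = -43*(-20) = 860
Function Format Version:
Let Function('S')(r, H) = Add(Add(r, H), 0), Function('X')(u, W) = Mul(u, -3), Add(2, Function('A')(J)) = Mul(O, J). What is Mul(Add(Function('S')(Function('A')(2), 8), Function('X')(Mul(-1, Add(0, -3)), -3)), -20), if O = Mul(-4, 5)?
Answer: 860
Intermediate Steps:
O = -20
Function('A')(J) = Add(-2, Mul(-20, J))
Function('X')(u, W) = Mul(-3, u)
Function('S')(r, H) = Add(H, r) (Function('S')(r, H) = Add(Add(H, r), 0) = Add(H, r))
Mul(Add(Function('S')(Function('A')(2), 8), Function('X')(Mul(-1, Add(0, -3)), -3)), -20) = Mul(Add(Add(8, Add(-2, Mul(-20, 2))), Mul(-3, Mul(-1, Add(0, -3)))), -20) = Mul(Add(Add(8, Add(-2, -40)), Mul(-3, Mul(-1, -3))), -20) = Mul(Add(Add(8, -42), Mul(-3, 3)), -20) = Mul(Add(-34, -9), -20) = Mul(-43, -20) = 860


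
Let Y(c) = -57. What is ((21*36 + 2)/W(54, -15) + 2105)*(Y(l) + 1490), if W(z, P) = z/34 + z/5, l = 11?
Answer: 3268665835/1053 ≈ 3.1041e+6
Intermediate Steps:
W(z, P) = 39*z/170 (W(z, P) = z*(1/34) + z*(⅕) = z/34 + z/5 = 39*z/170)
((21*36 + 2)/W(54, -15) + 2105)*(Y(l) + 1490) = ((21*36 + 2)/(((39/170)*54)) + 2105)*(-57 + 1490) = ((756 + 2)/(1053/85) + 2105)*1433 = (758*(85/1053) + 2105)*1433 = (64430/1053 + 2105)*1433 = (2280995/1053)*1433 = 3268665835/1053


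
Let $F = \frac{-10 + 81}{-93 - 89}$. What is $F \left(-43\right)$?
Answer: $\frac{3053}{182} \approx 16.775$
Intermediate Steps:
$F = - \frac{71}{182}$ ($F = \frac{71}{-182} = 71 \left(- \frac{1}{182}\right) = - \frac{71}{182} \approx -0.39011$)
$F \left(-43\right) = \left(- \frac{71}{182}\right) \left(-43\right) = \frac{3053}{182}$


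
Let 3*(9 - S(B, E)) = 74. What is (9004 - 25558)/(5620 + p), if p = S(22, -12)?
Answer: -49662/16813 ≈ -2.9538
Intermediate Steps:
S(B, E) = -47/3 (S(B, E) = 9 - 1/3*74 = 9 - 74/3 = -47/3)
p = -47/3 ≈ -15.667
(9004 - 25558)/(5620 + p) = (9004 - 25558)/(5620 - 47/3) = -16554/16813/3 = -16554*3/16813 = -49662/16813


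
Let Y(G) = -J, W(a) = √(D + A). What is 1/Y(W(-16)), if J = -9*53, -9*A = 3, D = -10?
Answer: 1/477 ≈ 0.0020964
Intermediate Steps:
A = -⅓ (A = -⅑*3 = -⅓ ≈ -0.33333)
J = -477
W(a) = I*√93/3 (W(a) = √(-10 - ⅓) = √(-31/3) = I*√93/3)
Y(G) = 477 (Y(G) = -1*(-477) = 477)
1/Y(W(-16)) = 1/477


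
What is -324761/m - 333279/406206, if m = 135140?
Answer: -9831066157/3049704380 ≈ -3.2236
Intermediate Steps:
-324761/m - 333279/406206 = -324761/135140 - 333279/406206 = -324761*1/135140 - 333279*1/406206 = -324761/135140 - 37031/45134 = -9831066157/3049704380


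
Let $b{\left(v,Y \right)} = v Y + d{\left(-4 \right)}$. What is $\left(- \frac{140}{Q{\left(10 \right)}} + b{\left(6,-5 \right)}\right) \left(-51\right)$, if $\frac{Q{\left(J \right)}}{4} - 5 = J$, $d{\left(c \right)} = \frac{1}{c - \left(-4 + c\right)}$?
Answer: $\frac{6545}{4} \approx 1636.3$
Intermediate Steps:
$d{\left(c \right)} = \frac{1}{4}$
$b{\left(v,Y \right)} = \frac{1}{4} + Y v$ ($b{\left(v,Y \right)} = v Y + \frac{1}{4} = Y v + \frac{1}{4} = \frac{1}{4} + Y v$)
$Q{\left(J \right)} = 20 + 4 J$
$\left(- \frac{140}{Q{\left(10 \right)}} + b{\left(6,-5 \right)}\right) \left(-51\right) = \left(- \frac{140}{20 + 4 \cdot 10} + \left(\frac{1}{4} - 30\right)\right) \left(-51\right) = \left(- \frac{140}{20 + 40} + \left(\frac{1}{4} - 30\right)\right) \left(-51\right) = \left(- \frac{140}{60} - \frac{119}{4}\right) \left(-51\right) = \left(\left(-140\right) \frac{1}{60} - \frac{119}{4}\right) \left(-51\right) = \left(- \frac{7}{3} - \frac{119}{4}\right) \left(-51\right) = \left(- \frac{385}{12}\right) \left(-51\right) = \frac{6545}{4}$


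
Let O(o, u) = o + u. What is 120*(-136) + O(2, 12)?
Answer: -16306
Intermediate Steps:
120*(-136) + O(2, 12) = 120*(-136) + (2 + 12) = -16320 + 14 = -16306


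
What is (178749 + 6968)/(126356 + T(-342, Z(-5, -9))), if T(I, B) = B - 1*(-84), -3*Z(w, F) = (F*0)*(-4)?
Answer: 185717/126440 ≈ 1.4688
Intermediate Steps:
Z(w, F) = 0 (Z(w, F) = -F*0*(-4)/3 = -0*(-4) = -⅓*0 = 0)
T(I, B) = 84 + B (T(I, B) = B + 84 = 84 + B)
(178749 + 6968)/(126356 + T(-342, Z(-5, -9))) = (178749 + 6968)/(126356 + (84 + 0)) = 185717/(126356 + 84) = 185717/126440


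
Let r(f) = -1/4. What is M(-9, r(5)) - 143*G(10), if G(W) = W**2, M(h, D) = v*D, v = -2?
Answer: -28599/2 ≈ -14300.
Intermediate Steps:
r(f) = -1/4 (r(f) = -1*1/4 = -1/4)
M(h, D) = -2*D
M(-9, r(5)) - 143*G(10) = -2*(-1/4) - 143*10**2 = 1/2 - 143*100 = 1/2 - 14300 = -28599/2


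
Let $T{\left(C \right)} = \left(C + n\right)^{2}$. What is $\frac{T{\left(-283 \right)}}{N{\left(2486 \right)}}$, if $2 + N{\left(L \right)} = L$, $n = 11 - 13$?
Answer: $\frac{9025}{276} \approx 32.699$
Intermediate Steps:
$n = -2$ ($n = 11 - 13 = -2$)
$N{\left(L \right)} = -2 + L$
$T{\left(C \right)} = \left(-2 + C\right)^{2}$ ($T{\left(C \right)} = \left(C - 2\right)^{2} = \left(-2 + C\right)^{2}$)
$\frac{T{\left(-283 \right)}}{N{\left(2486 \right)}} = \frac{\left(-2 - 283\right)^{2}}{-2 + 2486} = \frac{\left(-285\right)^{2}}{2484} = 81225 \cdot \frac{1}{2484} = \frac{9025}{276}$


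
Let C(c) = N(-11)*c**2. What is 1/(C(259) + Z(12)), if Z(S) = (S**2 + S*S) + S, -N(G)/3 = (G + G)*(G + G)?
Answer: -1/97401312 ≈ -1.0267e-8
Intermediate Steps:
N(G) = -12*G**2 (N(G) = -3*(G + G)*(G + G) = -3*2*G*2*G = -12*G**2)
C(c) = -1452*c**2 (C(c) = (-12*(-11)**2)*c**2 = (-12*121)*c**2 = -1452*c**2)
Z(S) = S + 2*S**2 (Z(S) = (S**2 + S**2) + S = 2*S**2 + S = S + 2*S**2)
1/(C(259) + Z(12)) = 1/(-1452*259**2 + 12*(1 + 2*12)) = 1/(-1452*67081 + 12*(1 + 24)) = 1/(-97401612 + 12*25) = 1/(-97401612 + 300) = 1/(-97401312) = -1/97401312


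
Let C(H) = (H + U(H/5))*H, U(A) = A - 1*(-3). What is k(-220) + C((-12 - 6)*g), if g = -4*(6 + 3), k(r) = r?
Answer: 2528044/5 ≈ 5.0561e+5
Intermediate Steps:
g = -36 (g = -4*9 = -36)
U(A) = 3 + A (U(A) = A + 3 = 3 + A)
C(H) = H*(3 + 6*H/5) (C(H) = (H + (3 + H/5))*H = (3 + 6*H/5)*H = H*(3 + 6*H/5))
k(-220) + C((-12 - 6)*g) = -220 + 3*((-12 - 6)*(-36))*(5 + 2*((-12 - 6)*(-36)))/5 = -220 + 3*(-18*(-36))*(5 + 2*(-18*(-36)))/5 = -220 + (⅗)*648*(5 + 2*648) = -220 + (⅗)*648*(5 + 1296) = -220 + (⅗)*648*1301 = -220 + 2529144/5 = 2528044/5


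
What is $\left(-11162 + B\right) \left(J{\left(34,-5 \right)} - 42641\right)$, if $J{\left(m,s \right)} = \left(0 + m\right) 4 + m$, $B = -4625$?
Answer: $670489677$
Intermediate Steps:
$J{\left(m,s \right)} = 5 m$ ($J{\left(m,s \right)} = m 4 + m = 4 m + m = 5 m$)
$\left(-11162 + B\right) \left(J{\left(34,-5 \right)} - 42641\right) = \left(-11162 - 4625\right) \left(5 \cdot 34 - 42641\right) = - 15787 \left(170 - 42641\right) = \left(-15787\right) \left(-42471\right) = 670489677$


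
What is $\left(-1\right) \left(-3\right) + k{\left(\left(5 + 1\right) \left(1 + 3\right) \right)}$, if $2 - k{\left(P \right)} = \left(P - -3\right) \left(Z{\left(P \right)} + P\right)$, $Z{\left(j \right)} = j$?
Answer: $-1291$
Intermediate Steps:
$k{\left(P \right)} = 2 - 2 P \left(3 + P\right)$ ($k{\left(P \right)} = 2 - \left(P - -3\right) \left(P + P\right) = 2 - \left(P + 3\right) 2 P = 2 - \left(3 + P\right) 2 P = 2 - 2 P \left(3 + P\right)$)
$\left(-1\right) \left(-3\right) + k{\left(\left(5 + 1\right) \left(1 + 3\right) \right)} = \left(-1\right) \left(-3\right) - \left(-2 + 2 \left(1 + 3\right)^{2} \left(5 + 1\right)^{2} + 6 \left(5 + 1\right) \left(1 + 3\right)\right) = 3 - \left(-2 + 1152 + 6 \cdot 6 \cdot 4\right) = 3 - \left(142 + 1152\right) = 3 - 1294 = -1291$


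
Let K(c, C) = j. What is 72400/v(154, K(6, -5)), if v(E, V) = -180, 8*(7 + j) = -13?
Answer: -3620/9 ≈ -402.22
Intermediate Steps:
j = -69/8 (j = -7 + (⅛)*(-13) = -7 - 13/8 = -69/8 ≈ -8.6250)
K(c, C) = -69/8
72400/v(154, K(6, -5)) = 72400/(-180) = 72400*(-1/180) = -3620/9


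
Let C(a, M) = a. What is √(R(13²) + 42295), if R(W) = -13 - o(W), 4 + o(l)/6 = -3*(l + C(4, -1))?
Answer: 2*√11355 ≈ 213.12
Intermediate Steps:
o(l) = -96 - 18*l (o(l) = -24 + 6*(-3*(l + 4)) = -24 + 6*(-3*(4 + l)) = -24 + 6*(-12 - 3*l) = -24 + (-72 - 18*l) = -96 - 18*l)
R(W) = 83 + 18*W (R(W) = -13 - (-96 - 18*W) = -13 + (96 + 18*W) = 83 + 18*W)
√(R(13²) + 42295) = √((83 + 18*13²) + 42295) = √((83 + 18*169) + 42295) = √((83 + 3042) + 42295) = √(3125 + 42295) = √45420 = 2*√11355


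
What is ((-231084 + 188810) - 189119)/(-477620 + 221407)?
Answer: 231393/256213 ≈ 0.90313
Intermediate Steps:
((-231084 + 188810) - 189119)/(-477620 + 221407) = (-42274 - 189119)/(-256213) = -231393*(-1/256213) = 231393/256213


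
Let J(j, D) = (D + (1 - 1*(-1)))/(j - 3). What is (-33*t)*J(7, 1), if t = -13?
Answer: 1287/4 ≈ 321.75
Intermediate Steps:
J(j, D) = (2 + D)/(-3 + j) (J(j, D) = (D + (1 + 1))/(-3 + j) = (D + 2)/(-3 + j) = (2 + D)/(-3 + j))
(-33*t)*J(7, 1) = (-33*(-13))*((2 + 1)/(-3 + 7)) = 429*(3/4) = 429*((¼)*3) = 429*(¾) = 1287/4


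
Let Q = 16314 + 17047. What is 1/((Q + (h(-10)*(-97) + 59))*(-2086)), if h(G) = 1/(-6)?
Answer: -3/209243531 ≈ -1.4337e-8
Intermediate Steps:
h(G) = -1/6
Q = 33361
1/((Q + (h(-10)*(-97) + 59))*(-2086)) = 1/((33361 + (-1/6*(-97) + 59))*(-2086)) = -1/2086/(33361 + (97/6 + 59)) = -1/2086/(33361 + 451/6) = -1/2086/(200617/6) = (6/200617)*(-1/2086) = -3/209243531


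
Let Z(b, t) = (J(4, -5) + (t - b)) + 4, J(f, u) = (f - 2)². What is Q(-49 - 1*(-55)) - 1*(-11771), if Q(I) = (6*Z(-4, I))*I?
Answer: 12419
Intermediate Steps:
J(f, u) = (-2 + f)²
Z(b, t) = 8 + t - b (Z(b, t) = ((-2 + 4)² + (t - b)) + 4 = (2² + (t - b)) + 4 = (4 + (t - b)) + 4 = (4 + t - b) + 4 = 8 + t - b)
Q(I) = I*(72 + 6*I) (Q(I) = (6*(8 + I - 1*(-4)))*I = (6*(8 + I + 4))*I = (6*(12 + I))*I = (72 + 6*I)*I = I*(72 + 6*I))
Q(-49 - 1*(-55)) - 1*(-11771) = 6*(-49 - 1*(-55))*(12 + (-49 - 1*(-55))) - 1*(-11771) = 6*(-49 + 55)*(12 + (-49 + 55)) + 11771 = 6*6*(12 + 6) + 11771 = 6*6*18 + 11771 = 648 + 11771 = 12419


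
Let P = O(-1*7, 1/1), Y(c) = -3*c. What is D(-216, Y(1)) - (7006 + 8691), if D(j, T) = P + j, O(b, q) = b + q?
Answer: -15919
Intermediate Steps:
P = -6 (P = -1*7 + 1/1 = -7 + 1 = -6)
D(j, T) = -6 + j
D(-216, Y(1)) - (7006 + 8691) = (-6 - 216) - (7006 + 8691) = -222 - 1*15697 = -222 - 15697 = -15919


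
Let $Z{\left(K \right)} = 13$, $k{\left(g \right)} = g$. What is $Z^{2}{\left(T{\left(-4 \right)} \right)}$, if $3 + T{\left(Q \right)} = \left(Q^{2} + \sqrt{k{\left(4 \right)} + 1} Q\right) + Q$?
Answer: $169$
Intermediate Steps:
$T{\left(Q \right)} = -3 + Q + Q^{2} + Q \sqrt{5}$ ($T{\left(Q \right)} = -3 + \left(\left(Q^{2} + \sqrt{4 + 1} Q\right) + Q\right) = -3 + \left(\left(Q^{2} + \sqrt{5} Q\right) + Q\right) = -3 + \left(\left(Q^{2} + Q \sqrt{5}\right) + Q\right) = -3 + \left(Q + Q^{2} + Q \sqrt{5}\right) = -3 + Q + Q^{2} + Q \sqrt{5}$)
$Z^{2}{\left(T{\left(-4 \right)} \right)} = 13^{2} = 169$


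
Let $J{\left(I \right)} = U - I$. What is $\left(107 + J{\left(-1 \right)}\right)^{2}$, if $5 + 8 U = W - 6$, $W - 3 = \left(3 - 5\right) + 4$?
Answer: $\frac{184041}{16} \approx 11503.0$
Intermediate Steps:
$W = 5$ ($W = 3 + \left(\left(3 - 5\right) + 4\right) = 3 + \left(-2 + 4\right) = 3 + 2 = 5$)
$U = - \frac{3}{4}$ ($U = - \frac{5}{8} + \frac{5 - 6}{8} = - \frac{5}{8} + \frac{1}{8} \left(-1\right) = - \frac{5}{8} - \frac{1}{8} = - \frac{3}{4} \approx -0.75$)
$J{\left(I \right)} = - \frac{3}{4} - I$
$\left(107 + J{\left(-1 \right)}\right)^{2} = \left(107 - - \frac{1}{4}\right)^{2} = \left(107 + \left(- \frac{3}{4} + 1\right)\right)^{2} = \left(107 + \frac{1}{4}\right)^{2} = \left(\frac{429}{4}\right)^{2} = \frac{184041}{16}$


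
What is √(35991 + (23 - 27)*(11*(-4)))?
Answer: √36167 ≈ 190.18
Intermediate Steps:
√(35991 + (23 - 27)*(11*(-4))) = √(35991 - 4*(-44)) = √(35991 + 176) = √36167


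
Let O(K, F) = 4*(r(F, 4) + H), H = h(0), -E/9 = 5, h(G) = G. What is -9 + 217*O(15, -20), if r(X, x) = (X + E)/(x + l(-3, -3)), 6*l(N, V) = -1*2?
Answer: -169359/11 ≈ -15396.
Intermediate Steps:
l(N, V) = -⅓ (l(N, V) = (-1*2)/6 = (⅙)*(-2) = -⅓)
E = -45 (E = -9*5 = -45)
H = 0
r(X, x) = (-45 + X)/(-⅓ + x) (r(X, x) = (X - 45)/(x - ⅓) = (-45 + X)/(-⅓ + x))
O(K, F) = -540/11 + 12*F/11 (O(K, F) = 4*(3*(-45 + F)/(-1 + 3*4) + 0) = 4*(3*(-45 + F)/(-1 + 12) + 0) = 4*(3*(-45 + F)/11 + 0) = 4*(3*(1/11)*(-45 + F) + 0) = 4*((-135/11 + 3*F/11) + 0) = 4*(-135/11 + 3*F/11) = -540/11 + 12*F/11)
-9 + 217*O(15, -20) = -9 + 217*(-540/11 + (12/11)*(-20)) = -9 + 217*(-540/11 - 240/11) = -9 + 217*(-780/11) = -9 - 169260/11 = -169359/11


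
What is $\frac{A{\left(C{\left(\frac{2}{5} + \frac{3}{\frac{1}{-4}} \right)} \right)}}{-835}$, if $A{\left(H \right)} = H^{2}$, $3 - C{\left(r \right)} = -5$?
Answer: $- \frac{64}{835} \approx -0.076647$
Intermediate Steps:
$C{\left(r \right)} = 8$ ($C{\left(r \right)} = 3 - -5 = 3 + 5 = 8$)
$\frac{A{\left(C{\left(\frac{2}{5} + \frac{3}{\frac{1}{-4}} \right)} \right)}}{-835} = \frac{8^{2}}{-835} = 64 \left(- \frac{1}{835}\right) = - \frac{64}{835}$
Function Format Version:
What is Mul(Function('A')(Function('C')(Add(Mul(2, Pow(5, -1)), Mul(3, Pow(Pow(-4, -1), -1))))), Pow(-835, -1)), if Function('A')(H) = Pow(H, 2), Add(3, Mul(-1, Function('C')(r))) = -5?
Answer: Rational(-64, 835) ≈ -0.076647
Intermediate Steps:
Function('C')(r) = 8 (Function('C')(r) = Add(3, Mul(-1, -5)) = Add(3, 5) = 8)
Mul(Function('A')(Function('C')(Add(Mul(2, Pow(5, -1)), Mul(3, Pow(Pow(-4, -1), -1))))), Pow(-835, -1)) = Mul(Pow(8, 2), Pow(-835, -1)) = Mul(64, Rational(-1, 835)) = Rational(-64, 835)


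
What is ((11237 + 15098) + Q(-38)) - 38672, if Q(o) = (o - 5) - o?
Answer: -12342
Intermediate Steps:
Q(o) = -5 (Q(o) = (-5 + o) - o = -5)
((11237 + 15098) + Q(-38)) - 38672 = ((11237 + 15098) - 5) - 38672 = (26335 - 5) - 38672 = 26330 - 38672 = -12342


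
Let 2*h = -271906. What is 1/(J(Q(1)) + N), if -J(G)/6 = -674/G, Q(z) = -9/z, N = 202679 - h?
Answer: 3/1014548 ≈ 2.9570e-6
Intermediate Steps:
h = -135953 (h = (1/2)*(-271906) = -135953)
N = 338632 (N = 202679 - 1*(-135953) = 202679 + 135953 = 338632)
J(G) = 4044/G (J(G) = -(-4044)/G = 4044/G)
1/(J(Q(1)) + N) = 1/(4044/((-9/1)) + 338632) = 1/(4044/((-9*1)) + 338632) = 1/(4044/(-9) + 338632) = 1/(4044*(-1/9) + 338632) = 1/(-1348/3 + 338632) = 1/(1014548/3) = 3/1014548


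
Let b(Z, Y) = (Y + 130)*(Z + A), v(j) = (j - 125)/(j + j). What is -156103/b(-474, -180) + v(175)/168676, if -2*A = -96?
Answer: -11519736631/1571849475 ≈ -7.3288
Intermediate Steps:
A = 48 (A = -½*(-96) = 48)
v(j) = (-125 + j)/(2*j) (v(j) = (-125 + j)/((2*j)) = (-125 + j)*(1/(2*j)) = (-125 + j)/(2*j))
b(Z, Y) = (48 + Z)*(130 + Y) (b(Z, Y) = (Y + 130)*(Z + 48) = (130 + Y)*(48 + Z) = (48 + Z)*(130 + Y))
-156103/b(-474, -180) + v(175)/168676 = -156103/(6240 + 48*(-180) + 130*(-474) - 180*(-474)) + ((½)*(-125 + 175)/175)/168676 = -156103/(6240 - 8640 - 61620 + 85320) + ((½)*(1/175)*50)*(1/168676) = -156103/21300 + (⅐)*(1/168676) = -156103*1/21300 + 1/1180732 = -156103/21300 + 1/1180732 = -11519736631/1571849475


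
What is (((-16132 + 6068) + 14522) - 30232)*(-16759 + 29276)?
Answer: -322613158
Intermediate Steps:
(((-16132 + 6068) + 14522) - 30232)*(-16759 + 29276) = ((-10064 + 14522) - 30232)*12517 = (4458 - 30232)*12517 = -25774*12517 = -322613158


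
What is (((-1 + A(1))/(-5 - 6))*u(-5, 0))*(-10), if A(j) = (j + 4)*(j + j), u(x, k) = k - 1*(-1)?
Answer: 90/11 ≈ 8.1818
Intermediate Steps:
u(x, k) = 1 + k (u(x, k) = k + 1 = 1 + k)
A(j) = 2*j*(4 + j) (A(j) = (4 + j)*(2*j) = 2*j*(4 + j))
(((-1 + A(1))/(-5 - 6))*u(-5, 0))*(-10) = (((-1 + 2*1*(4 + 1))/(-5 - 6))*(1 + 0))*(-10) = (((-1 + 2*1*5)/(-11))*1)*(-10) = (((-1 + 10)*(-1/11))*1)*(-10) = ((9*(-1/11))*1)*(-10) = -9/11*1*(-10) = -9/11*(-10) = 90/11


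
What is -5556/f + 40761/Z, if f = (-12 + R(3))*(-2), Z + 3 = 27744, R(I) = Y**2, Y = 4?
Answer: 1838751/2642 ≈ 695.97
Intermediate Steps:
R(I) = 16 (R(I) = 4**2 = 16)
Z = 27741 (Z = -3 + 27744 = 27741)
f = -8 (f = (-12 + 16)*(-2) = 4*(-2) = -8)
-5556/f + 40761/Z = -5556/(-8) + 40761/27741 = -5556*(-1/8) + 40761*(1/27741) = 1389/2 + 1941/1321 = 1838751/2642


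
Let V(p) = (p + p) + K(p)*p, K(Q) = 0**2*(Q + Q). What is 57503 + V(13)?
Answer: 57529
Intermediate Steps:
K(Q) = 0 (K(Q) = 0*(2*Q) = 0)
V(p) = 2*p (V(p) = (p + p) + 0*p = 2*p + 0 = 2*p)
57503 + V(13) = 57503 + 2*13 = 57503 + 26 = 57529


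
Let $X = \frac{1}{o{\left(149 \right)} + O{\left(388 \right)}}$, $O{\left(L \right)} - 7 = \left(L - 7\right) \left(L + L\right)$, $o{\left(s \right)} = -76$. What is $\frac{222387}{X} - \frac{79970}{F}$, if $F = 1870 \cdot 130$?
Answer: $\frac{145273700632763}{2210} \approx 6.5735 \cdot 10^{10}$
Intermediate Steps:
$O{\left(L \right)} = 7 + 2 L \left(-7 + L\right)$ ($O{\left(L \right)} = 7 + \left(L - 7\right) \left(L + L\right) = 7 + \left(-7 + L\right) 2 L = 7 + 2 L \left(-7 + L\right)$)
$F = 243100$
$X = \frac{1}{295587}$ ($X = \frac{1}{-76 + \left(7 - 5432 + 2 \cdot 388^{2}\right)} = \frac{1}{-76 + \left(7 - 5432 + 2 \cdot 150544\right)} = \frac{1}{-76 + \left(7 - 5432 + 301088\right)} = \frac{1}{-76 + 295663} = \frac{1}{295587} \approx 3.3831 \cdot 10^{-6}$)
$\frac{222387}{X} - \frac{79970}{F} = 222387 \frac{1}{\frac{1}{295587}} - \frac{79970}{243100} = 222387 \cdot 295587 - \frac{727}{2210} = 65734706169 - \frac{727}{2210} = \frac{145273700632763}{2210}$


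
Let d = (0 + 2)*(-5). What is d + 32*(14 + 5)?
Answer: 598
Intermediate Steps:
d = -10 (d = 2*(-5) = -10)
d + 32*(14 + 5) = -10 + 32*(14 + 5) = -10 + 32*19 = -10 + 608 = 598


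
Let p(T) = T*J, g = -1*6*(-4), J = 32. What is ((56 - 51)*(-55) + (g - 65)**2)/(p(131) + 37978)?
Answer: 703/21085 ≈ 0.033341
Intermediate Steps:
g = 24 (g = -6*(-4) = 24)
p(T) = 32*T (p(T) = T*32 = 32*T)
((56 - 51)*(-55) + (g - 65)**2)/(p(131) + 37978) = ((56 - 51)*(-55) + (24 - 65)**2)/(32*131 + 37978) = (5*(-55) + (-41)**2)/(4192 + 37978) = (-275 + 1681)/42170 = 1406*(1/42170) = 703/21085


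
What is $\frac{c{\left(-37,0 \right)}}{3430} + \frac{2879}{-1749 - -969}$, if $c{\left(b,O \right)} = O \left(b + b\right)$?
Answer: $- \frac{2879}{780} \approx -3.691$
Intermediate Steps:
$c{\left(b,O \right)} = 2 O b$ ($c{\left(b,O \right)} = O 2 b = 2 O b$)
$\frac{c{\left(-37,0 \right)}}{3430} + \frac{2879}{-1749 - -969} = \frac{2 \cdot 0 \left(-37\right)}{3430} + \frac{2879}{-1749 - -969} = 0 \cdot \frac{1}{3430} + \frac{2879}{-1749 + 969} = 0 + \frac{2879}{-780} = 0 + 2879 \left(- \frac{1}{780}\right) = 0 - \frac{2879}{780} = - \frac{2879}{780}$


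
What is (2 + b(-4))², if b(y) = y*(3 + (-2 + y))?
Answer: 196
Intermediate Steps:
b(y) = y*(1 + y)
(2 + b(-4))² = (2 - 4*(1 - 4))² = (2 - 4*(-3))² = (2 + 12)² = 14² = 196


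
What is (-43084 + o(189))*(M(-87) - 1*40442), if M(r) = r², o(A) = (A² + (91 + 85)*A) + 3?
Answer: -851542192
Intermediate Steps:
o(A) = 3 + A² + 176*A (o(A) = (A² + 176*A) + 3 = 3 + A² + 176*A)
(-43084 + o(189))*(M(-87) - 1*40442) = (-43084 + (3 + 189² + 176*189))*((-87)² - 1*40442) = (-43084 + (3 + 35721 + 33264))*(7569 - 40442) = (-43084 + 68988)*(-32873) = 25904*(-32873) = -851542192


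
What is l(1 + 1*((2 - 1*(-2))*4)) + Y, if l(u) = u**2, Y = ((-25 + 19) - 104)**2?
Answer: 12389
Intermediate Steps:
Y = 12100 (Y = (-6 - 104)**2 = (-110)**2 = 12100)
l(1 + 1*((2 - 1*(-2))*4)) + Y = (1 + 1*((2 - 1*(-2))*4))**2 + 12100 = (1 + 1*((2 + 2)*4))**2 + 12100 = (1 + 1*(4*4))**2 + 12100 = (1 + 1*16)**2 + 12100 = (1 + 16)**2 + 12100 = 17**2 + 12100 = 289 + 12100 = 12389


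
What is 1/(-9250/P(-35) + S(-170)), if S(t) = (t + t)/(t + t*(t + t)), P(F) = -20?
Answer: 678/313571 ≈ 0.0021622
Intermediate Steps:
S(t) = 2*t/(t + 2*t²) (S(t) = (2*t)/(t + t*(2*t)) = (2*t)/(t + 2*t²) = 2*t/(t + 2*t²))
1/(-9250/P(-35) + S(-170)) = 1/(-9250/(-20) + 2/(1 + 2*(-170))) = 1/(-9250*(-1/20) + 2/(1 - 340)) = 1/(925/2 + 2/(-339)) = 1/(925/2 + 2*(-1/339)) = 1/(925/2 - 2/339) = 1/(313571/678) = 678/313571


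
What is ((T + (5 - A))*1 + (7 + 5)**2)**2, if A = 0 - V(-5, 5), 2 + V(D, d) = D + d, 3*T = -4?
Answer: 190969/9 ≈ 21219.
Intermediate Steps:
T = -4/3 (T = (1/3)*(-4) = -4/3 ≈ -1.3333)
V(D, d) = -2 + D + d (V(D, d) = -2 + (D + d) = -2 + D + d)
A = 2 (A = 0 - (-2 - 5 + 5) = 0 - 1*(-2) = 0 + 2 = 2)
((T + (5 - A))*1 + (7 + 5)**2)**2 = ((-4/3 + (5 - 1*2))*1 + (7 + 5)**2)**2 = ((-4/3 + (5 - 2))*1 + 12**2)**2 = ((-4/3 + 3)*1 + 144)**2 = ((5/3)*1 + 144)**2 = (5/3 + 144)**2 = (437/3)**2 = 190969/9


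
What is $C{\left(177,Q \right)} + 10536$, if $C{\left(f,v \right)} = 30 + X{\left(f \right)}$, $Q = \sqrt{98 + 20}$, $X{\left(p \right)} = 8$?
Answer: $10574$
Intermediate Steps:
$Q = \sqrt{118} \approx 10.863$
$C{\left(f,v \right)} = 38$ ($C{\left(f,v \right)} = 30 + 8 = 38$)
$C{\left(177,Q \right)} + 10536 = 38 + 10536 = 10574$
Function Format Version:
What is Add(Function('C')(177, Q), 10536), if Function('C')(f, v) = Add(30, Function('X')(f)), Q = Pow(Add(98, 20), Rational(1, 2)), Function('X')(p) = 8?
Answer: 10574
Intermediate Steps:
Q = Pow(118, Rational(1, 2)) ≈ 10.863
Function('C')(f, v) = 38 (Function('C')(f, v) = Add(30, 8) = 38)
Add(Function('C')(177, Q), 10536) = Add(38, 10536) = 10574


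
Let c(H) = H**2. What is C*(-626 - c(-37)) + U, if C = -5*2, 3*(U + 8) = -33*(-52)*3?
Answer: 21658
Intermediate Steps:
U = 1708 (U = -8 + (-33*(-52)*3)/3 = -8 + (1716*3)/3 = -8 + (1/3)*5148 = -8 + 1716 = 1708)
C = -10
C*(-626 - c(-37)) + U = -10*(-626 - 1*(-37)**2) + 1708 = -10*(-626 - 1*1369) + 1708 = -10*(-626 - 1369) + 1708 = -10*(-1995) + 1708 = 19950 + 1708 = 21658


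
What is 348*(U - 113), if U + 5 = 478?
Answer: 125280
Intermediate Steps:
U = 473 (U = -5 + 478 = 473)
348*(U - 113) = 348*(473 - 113) = 348*360 = 125280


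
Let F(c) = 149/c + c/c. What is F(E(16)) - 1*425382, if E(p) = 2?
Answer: -850613/2 ≈ -4.2531e+5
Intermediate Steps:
F(c) = 1 + 149/c (F(c) = 149/c + 1 = 1 + 149/c)
F(E(16)) - 1*425382 = (149 + 2)/2 - 1*425382 = (½)*151 - 425382 = 151/2 - 425382 = -850613/2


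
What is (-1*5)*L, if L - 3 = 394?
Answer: -1985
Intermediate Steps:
L = 397 (L = 3 + 394 = 397)
(-1*5)*L = -1*5*397 = -5*397 = -1985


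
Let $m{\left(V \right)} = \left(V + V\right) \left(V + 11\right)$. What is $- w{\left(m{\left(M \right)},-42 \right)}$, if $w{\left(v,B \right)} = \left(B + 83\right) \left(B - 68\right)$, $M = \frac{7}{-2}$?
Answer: $4510$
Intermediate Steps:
$M = - \frac{7}{2}$ ($M = 7 \left(- \frac{1}{2}\right) = - \frac{7}{2} \approx -3.5$)
$m{\left(V \right)} = 2 V \left(11 + V\right)$
$w{\left(v,B \right)} = \left(-68 + B\right) \left(83 + B\right)$ ($w{\left(v,B \right)} = \left(83 + B\right) \left(-68 + B\right) = \left(-68 + B\right) \left(83 + B\right)$)
$- w{\left(m{\left(M \right)},-42 \right)} = - (-5644 + \left(-42\right)^{2} + 15 \left(-42\right)) = - (-5644 + 1764 - 630) = \left(-1\right) \left(-4510\right) = 4510$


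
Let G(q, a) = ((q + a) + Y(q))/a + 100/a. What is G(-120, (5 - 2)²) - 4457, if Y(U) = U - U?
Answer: -40124/9 ≈ -4458.2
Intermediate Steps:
Y(U) = 0
G(q, a) = 100/a + (a + q)/a (G(q, a) = ((q + a) + 0)/a + 100/a = ((a + q) + 0)/a + 100/a = (a + q)/a + 100/a = 100/a + (a + q)/a)
G(-120, (5 - 2)²) - 4457 = (100 + (5 - 2)² - 120)/((5 - 2)²) - 4457 = (100 + 3² - 120)/(3²) - 4457 = (100 + 9 - 120)/9 - 4457 = (⅑)*(-11) - 4457 = -11/9 - 4457 = -40124/9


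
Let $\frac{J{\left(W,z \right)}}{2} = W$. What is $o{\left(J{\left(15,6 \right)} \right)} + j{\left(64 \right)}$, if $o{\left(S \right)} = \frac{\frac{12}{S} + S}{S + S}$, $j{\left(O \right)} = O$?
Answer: $\frac{4838}{75} \approx 64.507$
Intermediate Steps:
$J{\left(W,z \right)} = 2 W$
$o{\left(S \right)} = \frac{S + \frac{12}{S}}{2 S}$
$o{\left(J{\left(15,6 \right)} \right)} + j{\left(64 \right)} = \left(\frac{1}{2} + \frac{6}{900}\right) + 64 = \left(\frac{1}{2} + 6 \cdot \frac{1}{900}\right) + 64 = \left(\frac{1}{2} + \frac{1}{150}\right) + 64 = \frac{38}{75} + 64 = \frac{4838}{75}$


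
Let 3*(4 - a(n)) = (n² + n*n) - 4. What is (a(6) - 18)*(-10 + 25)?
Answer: -550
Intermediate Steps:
a(n) = 16/3 - 2*n²/3 (a(n) = 4 - ((n² + n*n) - 4)/3 = 4 - ((n² + n²) - 4)/3 = 4 - (2*n² - 4)/3 = 4 - (-4 + 2*n²)/3 = 4 + (4/3 - 2*n²/3) = 16/3 - 2*n²/3)
(a(6) - 18)*(-10 + 25) = ((16/3 - ⅔*6²) - 18)*(-10 + 25) = ((16/3 - ⅔*36) - 18)*15 = ((16/3 - 24) - 18)*15 = (-56/3 - 18)*15 = -110/3*15 = -550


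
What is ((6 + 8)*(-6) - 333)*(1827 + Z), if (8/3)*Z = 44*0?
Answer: -761859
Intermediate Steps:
Z = 0 (Z = 3*(44*0)/8 = (3/8)*0 = 0)
((6 + 8)*(-6) - 333)*(1827 + Z) = ((6 + 8)*(-6) - 333)*(1827 + 0) = (14*(-6) - 333)*1827 = (-84 - 333)*1827 = -417*1827 = -761859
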